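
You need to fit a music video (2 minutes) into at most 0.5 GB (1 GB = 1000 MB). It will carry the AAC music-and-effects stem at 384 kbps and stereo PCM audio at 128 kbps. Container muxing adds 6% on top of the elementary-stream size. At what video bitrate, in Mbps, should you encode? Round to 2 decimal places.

Budget: 0.5 GB = 4000.0 Mb.
Stream payload after overhead: 4000.0 / 1.06 = 3773.6 Mb.
2 min = 120 s
Total bitrate budget: 3773.6 Mb / 120 s = 31.447 Mbps.
Audio total: 384 + 128 = 512 kbps = 0.512 Mbps.
Video: 31.447 − 0.512 = 30.935 Mbps.

30.93 Mbps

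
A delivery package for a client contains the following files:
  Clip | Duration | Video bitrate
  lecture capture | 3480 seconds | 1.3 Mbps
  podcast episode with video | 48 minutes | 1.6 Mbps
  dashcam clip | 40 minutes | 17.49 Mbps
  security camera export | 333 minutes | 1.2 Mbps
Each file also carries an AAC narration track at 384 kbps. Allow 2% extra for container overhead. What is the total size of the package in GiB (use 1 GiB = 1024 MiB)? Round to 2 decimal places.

Audio: 384 kbps = 0.384 Mbps.
lecture capture: 1.684 Mbps × 3480 s × 1.02 = 5977.5 Mb
podcast episode with video: 1.984 Mbps × 2880 s × 1.02 = 5828.2 Mb
dashcam clip: 17.874 Mbps × 2400 s × 1.02 = 43755.6 Mb
security camera export: 1.584 Mbps × 19980 s × 1.02 = 32281.3 Mb
Total: 87842.6 Mb = 10980.3 MB.
= 10.23 GiB.

10.23 GiB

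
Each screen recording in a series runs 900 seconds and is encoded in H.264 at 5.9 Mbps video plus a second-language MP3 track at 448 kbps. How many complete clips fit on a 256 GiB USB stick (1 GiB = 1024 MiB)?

384

Audio: 448 kbps = 0.448 Mbps.
Total bitrate: 6.348 Mbps.
Per item: 6.348 Mbps × 900 s = 5,713 Mb = 714.1 MB.
Capacity: 256 GiB = 2,199,023 Mb; 384.90 items → 384 complete.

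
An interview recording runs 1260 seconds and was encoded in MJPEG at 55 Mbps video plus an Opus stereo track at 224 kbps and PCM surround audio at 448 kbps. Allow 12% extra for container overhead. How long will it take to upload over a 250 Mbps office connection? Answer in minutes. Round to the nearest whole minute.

Audio total: 224 + 448 = 672 kbps = 0.672 Mbps.
Total bitrate: 55.672 Mbps.
File: 55.672 Mbps × 1260 s = 70146.7 Mb.
With 12% container overhead: ×1.12. → 78564.3 Mb.
At 250 Mbps: 78564.3 / 250 = 314.3 s ≈ 5.24 minutes.

5 minutes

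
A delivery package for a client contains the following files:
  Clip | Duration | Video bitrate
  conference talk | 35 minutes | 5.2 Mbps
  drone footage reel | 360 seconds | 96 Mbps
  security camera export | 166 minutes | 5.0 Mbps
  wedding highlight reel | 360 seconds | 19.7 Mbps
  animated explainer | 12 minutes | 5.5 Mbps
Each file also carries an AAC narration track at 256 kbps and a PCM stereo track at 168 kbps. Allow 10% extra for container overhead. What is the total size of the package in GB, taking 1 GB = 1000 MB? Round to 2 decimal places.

Audio total: 256 + 168 = 424 kbps = 0.424 Mbps.
conference talk: 5.624 Mbps × 2100 s × 1.10 = 12991.4 Mb
drone footage reel: 96.424 Mbps × 360 s × 1.10 = 38183.9 Mb
security camera export: 5.424 Mbps × 9960 s × 1.10 = 59425.3 Mb
wedding highlight reel: 20.124 Mbps × 360 s × 1.10 = 7969.1 Mb
animated explainer: 5.924 Mbps × 720 s × 1.10 = 4691.8 Mb
Total: 123261.6 Mb = 15407.7 MB.
= 15.41 GB.

15.41 GB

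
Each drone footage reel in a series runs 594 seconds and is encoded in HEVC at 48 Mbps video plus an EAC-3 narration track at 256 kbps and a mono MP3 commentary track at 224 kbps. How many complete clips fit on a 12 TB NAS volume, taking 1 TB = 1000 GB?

3333

Audio total: 256 + 224 = 480 kbps = 0.480 Mbps.
Total bitrate: 48.480 Mbps.
Per item: 48.480 Mbps × 594 s = 28,797 Mb = 3,600 MB.
Capacity: 12 TB = 96,000,000 Mb; 3333.67 items → 3333 complete.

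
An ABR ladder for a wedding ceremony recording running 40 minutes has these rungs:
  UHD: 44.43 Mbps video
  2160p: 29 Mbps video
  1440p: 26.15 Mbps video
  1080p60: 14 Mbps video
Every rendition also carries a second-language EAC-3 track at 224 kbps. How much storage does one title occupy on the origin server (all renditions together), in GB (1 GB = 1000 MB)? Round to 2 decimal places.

34.34 GB

40 min = 2400 s
Audio: 224 kbps = 0.224 Mbps.
Sum of rendition bitrates: (44.43+0.224) + (29+0.224) + (26.15+0.224) + (14+0.224) = 114.476 Mbps.
× 2400 s = 274,742 Mb = 34,343 MB = 34.34 GB.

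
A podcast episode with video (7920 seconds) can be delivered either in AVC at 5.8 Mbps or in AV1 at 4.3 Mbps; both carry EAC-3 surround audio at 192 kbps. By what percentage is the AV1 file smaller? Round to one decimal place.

Audio: 192 kbps = 0.192 Mbps.
AVC: 5.992 Mbps × 7920 s = 47456.6 Mb = 5.932 GB.
AV1: 4.492 Mbps × 7920 s = 35576.6 Mb = 4.447 GB.
Reduction: (1 − 4.447/5.932) × 100 = 25.03%.

25.0%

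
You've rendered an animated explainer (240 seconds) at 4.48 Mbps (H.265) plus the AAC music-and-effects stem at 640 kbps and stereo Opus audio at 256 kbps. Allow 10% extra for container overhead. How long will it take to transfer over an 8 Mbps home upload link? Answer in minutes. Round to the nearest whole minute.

Audio total: 640 + 256 = 896 kbps = 0.896 Mbps.
Total bitrate: 5.376 Mbps.
File: 5.376 Mbps × 240 s = 1290.2 Mb.
With 10% container overhead: ×1.10. → 1419.3 Mb.
At 8 Mbps: 1419.3 / 8 = 177.4 s ≈ 2.96 minutes.

3 minutes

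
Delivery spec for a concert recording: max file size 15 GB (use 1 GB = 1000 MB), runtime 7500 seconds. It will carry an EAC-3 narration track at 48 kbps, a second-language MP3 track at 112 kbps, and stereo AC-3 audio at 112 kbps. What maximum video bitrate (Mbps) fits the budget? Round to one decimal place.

15.7 Mbps

Budget: 15 GB = 120000.0 Mb.
Total bitrate budget: 120000.0 Mb / 7500 s = 16.000 Mbps.
Audio total: 48 + 112 + 112 = 272 kbps = 0.272 Mbps.
Video: 16.000 − 0.272 = 15.728 Mbps.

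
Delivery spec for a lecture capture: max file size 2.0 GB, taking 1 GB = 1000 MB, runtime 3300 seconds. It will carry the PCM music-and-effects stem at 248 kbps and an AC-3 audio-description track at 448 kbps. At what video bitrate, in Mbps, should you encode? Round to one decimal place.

Budget: 2.0 GB = 16000.0 Mb.
Total bitrate budget: 16000.0 Mb / 3300 s = 4.848 Mbps.
Audio total: 248 + 448 = 696 kbps = 0.696 Mbps.
Video: 4.848 − 0.696 = 4.152 Mbps.

4.2 Mbps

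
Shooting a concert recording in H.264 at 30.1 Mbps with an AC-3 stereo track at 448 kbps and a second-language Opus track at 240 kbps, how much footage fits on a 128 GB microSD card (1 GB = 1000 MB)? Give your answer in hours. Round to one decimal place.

9.2 hours

Audio total: 448 + 240 = 688 kbps = 0.688 Mbps.
Total bitrate: 30.1 + 0.688 = 30.788 Mbps.
Capacity: 128 GB = 1,024,000 Mb.
Recording time: 1,024,000 / 30.788 = 33,260 s ≈ 9.24 hours.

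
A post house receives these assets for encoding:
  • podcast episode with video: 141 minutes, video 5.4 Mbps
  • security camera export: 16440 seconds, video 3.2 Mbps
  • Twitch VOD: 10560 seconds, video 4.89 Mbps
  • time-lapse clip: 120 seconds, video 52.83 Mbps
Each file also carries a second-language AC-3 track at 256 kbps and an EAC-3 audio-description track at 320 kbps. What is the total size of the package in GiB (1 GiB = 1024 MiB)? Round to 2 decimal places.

20.58 GiB

Audio total: 256 + 320 = 576 kbps = 0.576 Mbps.
podcast episode with video: 5.976 Mbps × 8460 s = 50557.0 Mb
security camera export: 3.776 Mbps × 16440 s = 62077.4 Mb
Twitch VOD: 5.466 Mbps × 10560 s = 57721.0 Mb
time-lapse clip: 53.406 Mbps × 120 s = 6408.7 Mb
Total: 176764.1 Mb = 22095.5 MB.
= 20.58 GiB.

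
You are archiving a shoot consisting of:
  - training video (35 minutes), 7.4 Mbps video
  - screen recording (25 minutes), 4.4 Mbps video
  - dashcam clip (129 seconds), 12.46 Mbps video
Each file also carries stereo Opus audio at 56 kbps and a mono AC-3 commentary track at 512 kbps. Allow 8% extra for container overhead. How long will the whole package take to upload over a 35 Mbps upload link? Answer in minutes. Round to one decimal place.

Audio total: 56 + 512 = 568 kbps = 0.568 Mbps.
training video: 7.968 Mbps × 2100 s × 1.08 = 18071.4 Mb
screen recording: 4.968 Mbps × 1500 s × 1.08 = 8048.2 Mb
dashcam clip: 13.028 Mbps × 129 s × 1.08 = 1815.1 Mb
Total: 27934.6 Mb = 3491.8 MB.
At 35 Mbps: 27934.6 / 35 = 798 s ≈ 13.3 minutes.

13.3 minutes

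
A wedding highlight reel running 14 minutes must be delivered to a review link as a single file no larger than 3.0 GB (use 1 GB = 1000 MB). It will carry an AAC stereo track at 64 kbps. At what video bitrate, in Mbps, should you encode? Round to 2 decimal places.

28.51 Mbps

Budget: 3.0 GB = 24000.0 Mb.
14 min = 840 s
Total bitrate budget: 24000.0 Mb / 840 s = 28.571 Mbps.
Audio: 64 kbps = 0.064 Mbps.
Video: 28.571 − 0.064 = 28.507 Mbps.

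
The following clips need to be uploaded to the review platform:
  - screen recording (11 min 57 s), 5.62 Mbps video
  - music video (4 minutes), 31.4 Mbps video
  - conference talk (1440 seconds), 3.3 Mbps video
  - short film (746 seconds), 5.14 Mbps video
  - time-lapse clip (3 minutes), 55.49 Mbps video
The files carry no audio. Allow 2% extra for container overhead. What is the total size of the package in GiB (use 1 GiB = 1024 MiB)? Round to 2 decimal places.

screen recording: 5.620 Mbps × 717 s × 1.02 = 4110.1 Mb
music video: 31.400 Mbps × 240 s × 1.02 = 7686.7 Mb
conference talk: 3.300 Mbps × 1440 s × 1.02 = 4847.0 Mb
short film: 5.140 Mbps × 746 s × 1.02 = 3911.1 Mb
time-lapse clip: 55.490 Mbps × 180 s × 1.02 = 10188.0 Mb
Total: 30743.0 Mb = 3842.9 MB.
= 3.579 GiB.

3.58 GiB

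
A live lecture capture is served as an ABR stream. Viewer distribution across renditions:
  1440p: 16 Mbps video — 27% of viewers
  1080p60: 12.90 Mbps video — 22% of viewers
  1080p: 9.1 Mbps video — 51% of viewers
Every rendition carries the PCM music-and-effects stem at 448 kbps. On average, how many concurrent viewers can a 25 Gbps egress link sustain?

Audio: 448 kbps = 0.448 Mbps.
Average per-viewer bitrate: 0.27×16.448 + 0.22×13.348 + 0.51×9.548 = 12.247 Mbps.
25 Gbps = 25,000 Mbps; 25,000 / 12.247 = 2041.32 → 2041.

2041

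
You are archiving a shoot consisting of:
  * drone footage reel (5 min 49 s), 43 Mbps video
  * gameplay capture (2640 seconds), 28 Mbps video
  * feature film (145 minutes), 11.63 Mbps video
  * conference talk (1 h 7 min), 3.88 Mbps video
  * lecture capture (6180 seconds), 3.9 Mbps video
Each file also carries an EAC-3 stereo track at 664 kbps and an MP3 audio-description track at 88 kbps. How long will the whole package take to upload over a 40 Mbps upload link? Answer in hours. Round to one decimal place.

Audio total: 664 + 88 = 752 kbps = 0.752 Mbps.
drone footage reel: 43.752 Mbps × 349 s = 15269.4 Mb
gameplay capture: 28.752 Mbps × 2640 s = 75905.3 Mb
feature film: 12.382 Mbps × 8700 s = 107723.4 Mb
conference talk: 4.632 Mbps × 4020 s = 18620.6 Mb
lecture capture: 4.652 Mbps × 6180 s = 28749.4 Mb
Total: 246268.1 Mb = 30783.5 MB.
At 40 Mbps: 246268.1 / 40 = 6157 s ≈ 1.71 hours.

1.7 hours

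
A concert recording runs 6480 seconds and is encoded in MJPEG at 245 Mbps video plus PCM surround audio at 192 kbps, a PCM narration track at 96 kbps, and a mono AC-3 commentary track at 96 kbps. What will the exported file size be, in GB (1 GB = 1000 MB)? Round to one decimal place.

198.8 GB

Audio total: 192 + 96 + 96 = 384 kbps = 0.384 Mbps.
Total bitrate: 245 + 0.384 = 245.384 Mbps.
Stream data: 245.384 Mbps × 6480 s = 1590088.3 Mb.
1,590,088 Mb ÷ 8 = 198,761 MB → 198.8 GB.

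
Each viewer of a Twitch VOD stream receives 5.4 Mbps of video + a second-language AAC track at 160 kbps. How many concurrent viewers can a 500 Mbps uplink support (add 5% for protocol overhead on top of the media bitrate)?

Audio: 160 kbps = 0.160 Mbps.
Per-viewer media rate: 5.560 Mbps.
On the wire with 5% overhead: 5.838 Mbps.
500 Mbps = 500.0 Mbps; 500.0 / 5.838 = 85.65 → 85 viewers.

85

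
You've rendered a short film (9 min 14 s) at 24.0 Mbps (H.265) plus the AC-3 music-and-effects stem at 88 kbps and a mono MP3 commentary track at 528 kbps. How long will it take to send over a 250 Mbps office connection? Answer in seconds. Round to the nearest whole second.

9 min 14 s = 554 s
Audio total: 88 + 528 = 616 kbps = 0.616 Mbps.
Total bitrate: 24.616 Mbps.
File: 24.616 Mbps × 554 s = 13637.3 Mb.
At 250 Mbps: 13637.3 / 250 = 54.5 s ≈ 54.5 seconds.

55 seconds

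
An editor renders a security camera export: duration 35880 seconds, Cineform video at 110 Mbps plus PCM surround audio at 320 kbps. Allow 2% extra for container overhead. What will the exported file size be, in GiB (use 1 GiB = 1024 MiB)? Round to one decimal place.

Audio: 320 kbps = 0.320 Mbps.
Total bitrate: 110 + 0.320 = 110.320 Mbps.
Stream data: 110.320 Mbps × 35880 s = 3958281.6 Mb.
With 2% container overhead: ×1.02.
4,037,447 Mb = 504,680,904,000 bytes ÷ 1,073,741,824 = 470.0 GiB.

470.0 GiB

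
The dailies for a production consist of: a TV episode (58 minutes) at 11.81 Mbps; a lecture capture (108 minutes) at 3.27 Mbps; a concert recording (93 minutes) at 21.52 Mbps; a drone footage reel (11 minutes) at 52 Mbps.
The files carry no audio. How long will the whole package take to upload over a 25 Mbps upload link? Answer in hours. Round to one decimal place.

2.4 hours

TV episode: 11.810 Mbps × 3480 s = 41098.8 Mb
lecture capture: 3.270 Mbps × 6480 s = 21189.6 Mb
concert recording: 21.520 Mbps × 5580 s = 120081.6 Mb
drone footage reel: 52.000 Mbps × 660 s = 34320.0 Mb
Total: 216690.0 Mb = 27086.2 MB.
At 25 Mbps: 216690.0 / 25 = 8668 s ≈ 2.41 hours.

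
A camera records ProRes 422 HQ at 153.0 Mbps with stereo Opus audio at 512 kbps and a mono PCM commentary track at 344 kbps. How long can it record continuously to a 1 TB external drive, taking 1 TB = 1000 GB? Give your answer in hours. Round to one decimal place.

14.4 hours

Audio total: 512 + 344 = 856 kbps = 0.856 Mbps.
Total bitrate: 153.0 + 0.856 = 153.856 Mbps.
Capacity: 1 TB = 8,000,000 Mb.
Recording time: 8,000,000 / 153.856 = 51,997 s ≈ 14.4 hours.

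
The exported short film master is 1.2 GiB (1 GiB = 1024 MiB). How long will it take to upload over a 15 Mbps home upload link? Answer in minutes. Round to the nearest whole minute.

File: 1.2 GiB = 10307.9 Mb.
At 15 Mbps: 10307.9 / 15 = 687.2 s ≈ 11.5 minutes.

11 minutes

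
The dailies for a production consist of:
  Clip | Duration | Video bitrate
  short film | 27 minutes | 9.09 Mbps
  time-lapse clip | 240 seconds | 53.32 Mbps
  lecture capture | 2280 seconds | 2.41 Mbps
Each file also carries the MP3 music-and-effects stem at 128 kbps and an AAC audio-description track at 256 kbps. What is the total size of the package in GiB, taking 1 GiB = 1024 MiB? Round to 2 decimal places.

Audio total: 128 + 256 = 384 kbps = 0.384 Mbps.
short film: 9.474 Mbps × 1620 s = 15347.9 Mb
time-lapse clip: 53.704 Mbps × 240 s = 12889.0 Mb
lecture capture: 2.794 Mbps × 2280 s = 6370.3 Mb
Total: 34607.2 Mb = 4325.9 MB.
= 4.029 GiB.

4.03 GiB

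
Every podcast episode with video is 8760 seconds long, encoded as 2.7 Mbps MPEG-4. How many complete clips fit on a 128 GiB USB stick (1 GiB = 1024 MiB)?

46

Per item: 2.700 Mbps × 8760 s = 23,652 Mb = 2,956 MB.
Capacity: 128 GiB = 1,099,512 Mb; 46.49 items → 46 complete.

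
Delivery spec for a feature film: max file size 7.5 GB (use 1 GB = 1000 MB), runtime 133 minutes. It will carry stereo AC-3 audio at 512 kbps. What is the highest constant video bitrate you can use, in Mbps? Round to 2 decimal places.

Budget: 7.5 GB = 60000.0 Mb.
133 min = 7980 s
Total bitrate budget: 60000.0 Mb / 7980 s = 7.519 Mbps.
Audio: 512 kbps = 0.512 Mbps.
Video: 7.519 − 0.512 = 7.007 Mbps.

7.01 Mbps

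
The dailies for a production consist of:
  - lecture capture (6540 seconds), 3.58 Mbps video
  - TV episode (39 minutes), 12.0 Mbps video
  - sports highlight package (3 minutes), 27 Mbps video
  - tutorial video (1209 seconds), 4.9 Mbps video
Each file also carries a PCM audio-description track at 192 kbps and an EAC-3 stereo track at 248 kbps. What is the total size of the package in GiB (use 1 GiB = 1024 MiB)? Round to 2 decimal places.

7.78 GiB

Audio total: 192 + 248 = 440 kbps = 0.440 Mbps.
lecture capture: 4.020 Mbps × 6540 s = 26290.8 Mb
TV episode: 12.440 Mbps × 2340 s = 29109.6 Mb
sports highlight package: 27.440 Mbps × 180 s = 4939.2 Mb
tutorial video: 5.340 Mbps × 1209 s = 6456.1 Mb
Total: 66795.7 Mb = 8349.5 MB.
= 7.776 GiB.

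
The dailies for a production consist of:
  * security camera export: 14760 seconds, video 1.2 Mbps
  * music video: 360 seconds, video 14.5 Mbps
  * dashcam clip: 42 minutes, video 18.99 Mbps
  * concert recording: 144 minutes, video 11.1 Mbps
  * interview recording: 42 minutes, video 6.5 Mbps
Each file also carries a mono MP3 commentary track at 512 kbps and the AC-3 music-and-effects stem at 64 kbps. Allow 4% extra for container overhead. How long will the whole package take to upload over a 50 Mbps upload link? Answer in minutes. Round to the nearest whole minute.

69 minutes

Audio total: 512 + 64 = 576 kbps = 0.576 Mbps.
security camera export: 1.776 Mbps × 14760 s × 1.04 = 27262.3 Mb
music video: 15.076 Mbps × 360 s × 1.04 = 5644.5 Mb
dashcam clip: 19.566 Mbps × 2520 s × 1.04 = 51278.6 Mb
concert recording: 11.676 Mbps × 8640 s × 1.04 = 104915.9 Mb
interview recording: 7.076 Mbps × 2520 s × 1.04 = 18544.8 Mb
Total: 207646.0 Mb = 25955.7 MB.
At 50 Mbps: 207646.0 / 50 = 4153 s ≈ 69.2 minutes.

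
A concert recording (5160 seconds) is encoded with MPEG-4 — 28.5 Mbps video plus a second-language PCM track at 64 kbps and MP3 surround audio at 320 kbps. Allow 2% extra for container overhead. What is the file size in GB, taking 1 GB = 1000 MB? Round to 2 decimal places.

19.00 GB

Audio total: 64 + 320 = 384 kbps = 0.384 Mbps.
Total bitrate: 28.5 + 0.384 = 28.884 Mbps.
Stream data: 28.884 Mbps × 5160 s = 149041.4 Mb.
With 2% container overhead: ×1.02.
152,022 Mb ÷ 8 = 19,003 MB → 19.00 GB.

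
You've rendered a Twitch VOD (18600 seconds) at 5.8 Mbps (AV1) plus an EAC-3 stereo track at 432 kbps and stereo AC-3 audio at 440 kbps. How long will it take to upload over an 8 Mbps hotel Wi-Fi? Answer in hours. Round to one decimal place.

Audio total: 432 + 440 = 872 kbps = 0.872 Mbps.
Total bitrate: 6.672 Mbps.
File: 6.672 Mbps × 18600 s = 124099.2 Mb.
At 8 Mbps: 124099.2 / 8 = 15512.4 s ≈ 4.31 hours.

4.3 hours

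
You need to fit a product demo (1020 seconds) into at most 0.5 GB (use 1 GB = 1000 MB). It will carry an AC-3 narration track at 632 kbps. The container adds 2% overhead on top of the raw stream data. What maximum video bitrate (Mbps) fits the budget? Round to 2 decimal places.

3.21 Mbps

Budget: 0.5 GB = 4000.0 Mb.
Stream payload after overhead: 4000.0 / 1.02 = 3921.6 Mb.
Total bitrate budget: 3921.6 Mb / 1020 s = 3.845 Mbps.
Audio: 632 kbps = 0.632 Mbps.
Video: 3.845 − 0.632 = 3.213 Mbps.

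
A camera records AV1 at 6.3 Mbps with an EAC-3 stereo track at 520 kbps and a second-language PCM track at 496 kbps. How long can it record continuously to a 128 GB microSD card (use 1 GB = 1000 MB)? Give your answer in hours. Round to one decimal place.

Audio total: 520 + 496 = 1016 kbps = 1.016 Mbps.
Total bitrate: 6.3 + 1.016 = 7.316 Mbps.
Capacity: 128 GB = 1,024,000 Mb.
Recording time: 1,024,000 / 7.316 = 139,967 s ≈ 38.9 hours.

38.9 hours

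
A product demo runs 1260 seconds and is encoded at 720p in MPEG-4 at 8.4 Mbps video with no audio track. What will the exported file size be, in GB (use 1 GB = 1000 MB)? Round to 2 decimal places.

1.32 GB

Total bitrate: 8.4 Mbps.
Stream data: 8.400 Mbps × 1260 s = 10584.0 Mb.
10,584 Mb ÷ 8 = 1,323 MB → 1.323 GB.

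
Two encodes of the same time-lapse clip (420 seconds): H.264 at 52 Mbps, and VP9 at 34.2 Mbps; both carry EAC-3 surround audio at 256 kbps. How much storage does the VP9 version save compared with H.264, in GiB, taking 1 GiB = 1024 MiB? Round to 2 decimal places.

0.87 GiB

Audio: 256 kbps = 0.256 Mbps.
H.264: 52.256 Mbps × 420 s = 21947.5 Mb = 2.555 GiB.
VP9: 34.456 Mbps × 420 s = 14471.5 Mb = 1.685 GiB.
Saving: 2.555 − 1.685 = 0.870 GiB.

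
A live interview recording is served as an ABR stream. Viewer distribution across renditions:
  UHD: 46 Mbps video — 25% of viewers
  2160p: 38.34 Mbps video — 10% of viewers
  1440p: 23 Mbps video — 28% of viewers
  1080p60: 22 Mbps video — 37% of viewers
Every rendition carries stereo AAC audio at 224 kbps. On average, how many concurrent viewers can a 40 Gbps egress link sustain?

Audio: 224 kbps = 0.224 Mbps.
Average per-viewer bitrate: 0.25×46.224 + 0.10×38.564 + 0.28×23.224 + 0.37×22.224 = 30.138 Mbps.
40 Gbps = 40,000 Mbps; 40,000 / 30.138 = 1327.23 → 1327.

1327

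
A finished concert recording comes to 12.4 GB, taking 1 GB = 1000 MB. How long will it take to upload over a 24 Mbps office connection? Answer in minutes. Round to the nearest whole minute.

File: 12.4 GB = 99200.0 Mb.
At 24 Mbps: 99200.0 / 24 = 4133.3 s ≈ 68.9 minutes.

69 minutes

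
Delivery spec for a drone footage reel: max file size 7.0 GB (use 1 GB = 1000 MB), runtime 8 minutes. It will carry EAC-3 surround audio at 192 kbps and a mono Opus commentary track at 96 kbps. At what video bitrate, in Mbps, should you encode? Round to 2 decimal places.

Budget: 7.0 GB = 56000.0 Mb.
8 min = 480 s
Total bitrate budget: 56000.0 Mb / 480 s = 116.667 Mbps.
Audio total: 192 + 96 = 288 kbps = 0.288 Mbps.
Video: 116.667 − 0.288 = 116.379 Mbps.

116.38 Mbps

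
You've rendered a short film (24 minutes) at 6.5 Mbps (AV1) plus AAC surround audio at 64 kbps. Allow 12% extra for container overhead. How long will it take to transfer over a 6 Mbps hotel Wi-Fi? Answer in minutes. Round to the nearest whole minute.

24 min = 1440 s
Audio: 64 kbps = 0.064 Mbps.
Total bitrate: 6.564 Mbps.
File: 6.564 Mbps × 1440 s = 9452.2 Mb.
With 12% container overhead: ×1.12. → 10586.4 Mb.
At 6 Mbps: 10586.4 / 6 = 1764.4 s ≈ 29.4 minutes.

29 minutes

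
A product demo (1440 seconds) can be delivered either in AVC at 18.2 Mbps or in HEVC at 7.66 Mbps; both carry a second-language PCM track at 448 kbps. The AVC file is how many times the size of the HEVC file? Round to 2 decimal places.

2.30

Audio: 448 kbps = 0.448 Mbps.
AVC: 18.648 Mbps × 1440 s = 26853.1 Mb = 3.126 GiB.
HEVC: 8.108 Mbps × 1440 s = 11675.5 Mb = 1.359 GiB.
Ratio: 3.126 / 1.359 = 2.300.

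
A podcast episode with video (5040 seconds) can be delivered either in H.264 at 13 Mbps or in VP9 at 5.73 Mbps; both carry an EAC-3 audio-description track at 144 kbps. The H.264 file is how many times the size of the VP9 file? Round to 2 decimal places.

2.24

Audio: 144 kbps = 0.144 Mbps.
H.264: 13.144 Mbps × 5040 s = 66245.8 Mb = 8.281 GB.
VP9: 5.874 Mbps × 5040 s = 29605.0 Mb = 3.701 GB.
Ratio: 8.281 / 3.701 = 2.238.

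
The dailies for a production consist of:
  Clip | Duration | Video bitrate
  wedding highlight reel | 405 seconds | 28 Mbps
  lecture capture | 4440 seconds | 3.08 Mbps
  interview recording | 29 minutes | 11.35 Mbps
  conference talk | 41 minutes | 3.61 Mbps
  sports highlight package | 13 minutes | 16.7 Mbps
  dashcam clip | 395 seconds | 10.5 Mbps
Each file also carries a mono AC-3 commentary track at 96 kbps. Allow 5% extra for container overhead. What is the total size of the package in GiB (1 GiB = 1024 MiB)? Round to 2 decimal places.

8.78 GiB

Audio: 96 kbps = 0.096 Mbps.
wedding highlight reel: 28.096 Mbps × 405 s × 1.05 = 11947.8 Mb
lecture capture: 3.176 Mbps × 4440 s × 1.05 = 14806.5 Mb
interview recording: 11.446 Mbps × 1740 s × 1.05 = 20911.8 Mb
conference talk: 3.706 Mbps × 2460 s × 1.05 = 9572.6 Mb
sports highlight package: 16.796 Mbps × 780 s × 1.05 = 13755.9 Mb
dashcam clip: 10.596 Mbps × 395 s × 1.05 = 4394.7 Mb
Total: 75389.4 Mb = 9423.7 MB.
= 8.776 GiB.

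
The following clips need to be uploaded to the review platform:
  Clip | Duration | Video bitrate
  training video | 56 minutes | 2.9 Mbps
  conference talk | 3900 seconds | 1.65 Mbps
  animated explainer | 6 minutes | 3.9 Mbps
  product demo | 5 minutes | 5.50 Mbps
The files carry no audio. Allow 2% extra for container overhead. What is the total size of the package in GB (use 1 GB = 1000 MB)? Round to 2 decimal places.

2.45 GB

training video: 2.900 Mbps × 3360 s × 1.02 = 9938.9 Mb
conference talk: 1.650 Mbps × 3900 s × 1.02 = 6563.7 Mb
animated explainer: 3.900 Mbps × 360 s × 1.02 = 1432.1 Mb
product demo: 5.500 Mbps × 300 s × 1.02 = 1683.0 Mb
Total: 19617.7 Mb = 2452.2 MB.
= 2.452 GB.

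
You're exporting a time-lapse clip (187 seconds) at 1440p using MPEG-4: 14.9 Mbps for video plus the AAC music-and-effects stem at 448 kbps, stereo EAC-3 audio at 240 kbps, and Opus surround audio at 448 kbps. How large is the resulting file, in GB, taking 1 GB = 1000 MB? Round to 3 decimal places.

0.375 GB

Audio total: 448 + 240 + 448 = 1136 kbps = 1.136 Mbps.
Total bitrate: 14.9 + 1.136 = 16.036 Mbps.
Stream data: 16.036 Mbps × 187 s = 2998.7 Mb.
2,999 Mb ÷ 8 = 374.8 MB → 0.3748 GB.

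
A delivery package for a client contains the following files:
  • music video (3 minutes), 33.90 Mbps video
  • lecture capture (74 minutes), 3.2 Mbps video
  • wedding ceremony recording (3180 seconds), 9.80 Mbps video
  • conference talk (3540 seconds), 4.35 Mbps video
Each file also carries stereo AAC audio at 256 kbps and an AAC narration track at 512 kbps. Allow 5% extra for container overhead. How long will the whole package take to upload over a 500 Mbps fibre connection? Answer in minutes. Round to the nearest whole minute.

3 minutes

Audio total: 256 + 512 = 768 kbps = 0.768 Mbps.
music video: 34.668 Mbps × 180 s × 1.05 = 6552.3 Mb
lecture capture: 3.968 Mbps × 4440 s × 1.05 = 18498.8 Mb
wedding ceremony recording: 10.568 Mbps × 3180 s × 1.05 = 35286.6 Mb
conference talk: 5.118 Mbps × 3540 s × 1.05 = 19023.6 Mb
Total: 79361.2 Mb = 9920.2 MB.
At 500 Mbps: 79361.2 / 500 = 159 s ≈ 2.65 minutes.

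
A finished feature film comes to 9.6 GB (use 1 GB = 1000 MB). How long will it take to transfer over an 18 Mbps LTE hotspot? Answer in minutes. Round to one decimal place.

71.1 minutes

File: 9.6 GB = 76800.0 Mb.
At 18 Mbps: 76800.0 / 18 = 4266.7 s ≈ 71.1 minutes.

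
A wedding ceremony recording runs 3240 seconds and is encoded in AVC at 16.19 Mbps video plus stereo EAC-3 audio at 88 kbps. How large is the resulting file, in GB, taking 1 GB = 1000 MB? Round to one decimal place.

Audio: 88 kbps = 0.088 Mbps.
Total bitrate: 16.19 + 0.088 = 16.278 Mbps.
Stream data: 16.278 Mbps × 3240 s = 52740.7 Mb.
52,741 Mb ÷ 8 = 6,593 MB → 6.593 GB.

6.6 GB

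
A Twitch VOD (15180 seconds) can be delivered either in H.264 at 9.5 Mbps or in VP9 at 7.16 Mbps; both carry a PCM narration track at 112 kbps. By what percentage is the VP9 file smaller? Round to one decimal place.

Audio: 112 kbps = 0.112 Mbps.
H.264: 9.612 Mbps × 15180 s = 145910.2 Mb = 18.239 GB.
VP9: 7.272 Mbps × 15180 s = 110389.0 Mb = 13.799 GB.
Reduction: (1 − 13.799/18.239) × 100 = 24.34%.

24.3%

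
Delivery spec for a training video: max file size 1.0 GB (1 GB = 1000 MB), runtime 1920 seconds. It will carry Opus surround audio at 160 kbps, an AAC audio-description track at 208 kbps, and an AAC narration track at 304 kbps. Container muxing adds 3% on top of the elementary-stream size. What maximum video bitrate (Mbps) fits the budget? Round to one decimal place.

3.4 Mbps

Budget: 1.0 GB = 8000.0 Mb.
Stream payload after overhead: 8000.0 / 1.03 = 7767.0 Mb.
Total bitrate budget: 7767.0 Mb / 1920 s = 4.045 Mbps.
Audio total: 160 + 208 + 304 = 672 kbps = 0.672 Mbps.
Video: 4.045 − 0.672 = 3.373 Mbps.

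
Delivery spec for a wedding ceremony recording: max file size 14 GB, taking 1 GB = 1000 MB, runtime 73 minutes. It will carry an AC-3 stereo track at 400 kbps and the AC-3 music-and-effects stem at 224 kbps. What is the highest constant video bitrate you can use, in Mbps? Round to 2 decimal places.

24.95 Mbps

Budget: 14 GB = 112000.0 Mb.
73 min = 4380 s
Total bitrate budget: 112000.0 Mb / 4380 s = 25.571 Mbps.
Audio total: 400 + 224 = 624 kbps = 0.624 Mbps.
Video: 25.571 − 0.624 = 24.947 Mbps.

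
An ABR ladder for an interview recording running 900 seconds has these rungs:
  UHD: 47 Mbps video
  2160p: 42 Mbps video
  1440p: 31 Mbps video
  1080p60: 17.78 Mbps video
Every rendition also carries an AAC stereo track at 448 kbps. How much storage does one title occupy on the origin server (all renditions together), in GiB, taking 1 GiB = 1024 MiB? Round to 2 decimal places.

14.62 GiB

Audio: 448 kbps = 0.448 Mbps.
Sum of rendition bitrates: (47+0.448) + (42+0.448) + (31+0.448) + (17.78+0.448) = 139.572 Mbps.
× 900 s = 125,615 Mb = 15,702 MB = 14.62 GiB.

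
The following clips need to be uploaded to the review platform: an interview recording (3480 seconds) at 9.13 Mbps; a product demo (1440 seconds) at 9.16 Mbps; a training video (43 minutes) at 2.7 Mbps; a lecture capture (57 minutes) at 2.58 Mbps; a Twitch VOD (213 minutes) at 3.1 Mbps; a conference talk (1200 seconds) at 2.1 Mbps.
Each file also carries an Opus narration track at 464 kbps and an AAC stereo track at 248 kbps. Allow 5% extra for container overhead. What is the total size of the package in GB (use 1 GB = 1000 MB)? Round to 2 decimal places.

Audio total: 464 + 248 = 712 kbps = 0.712 Mbps.
interview recording: 9.842 Mbps × 3480 s × 1.05 = 35962.7 Mb
product demo: 9.872 Mbps × 1440 s × 1.05 = 14926.5 Mb
training video: 3.412 Mbps × 2580 s × 1.05 = 9243.1 Mb
lecture capture: 3.292 Mbps × 3420 s × 1.05 = 11821.6 Mb
Twitch VOD: 3.812 Mbps × 12780 s × 1.05 = 51153.2 Mb
conference talk: 2.812 Mbps × 1200 s × 1.05 = 3543.1 Mb
Total: 126650.2 Mb = 15831.3 MB.
= 15.83 GB.

15.83 GB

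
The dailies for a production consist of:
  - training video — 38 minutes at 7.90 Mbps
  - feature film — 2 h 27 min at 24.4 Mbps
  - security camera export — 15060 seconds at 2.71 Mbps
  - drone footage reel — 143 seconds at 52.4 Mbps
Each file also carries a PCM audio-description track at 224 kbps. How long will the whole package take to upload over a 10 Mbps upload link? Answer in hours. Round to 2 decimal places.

Audio: 224 kbps = 0.224 Mbps.
training video: 8.124 Mbps × 2280 s = 18522.7 Mb
feature film: 24.624 Mbps × 8820 s = 217183.7 Mb
security camera export: 2.934 Mbps × 15060 s = 44186.0 Mb
drone footage reel: 52.624 Mbps × 143 s = 7525.2 Mb
Total: 287417.7 Mb = 35927.2 MB.
At 10 Mbps: 287417.7 / 10 = 28742 s ≈ 7.98 hours.

7.98 hours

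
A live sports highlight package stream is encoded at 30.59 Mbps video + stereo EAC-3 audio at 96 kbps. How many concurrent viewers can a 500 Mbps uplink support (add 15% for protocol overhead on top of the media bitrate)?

Audio: 96 kbps = 0.096 Mbps.
Per-viewer media rate: 30.686 Mbps.
On the wire with 15% overhead: 35.289 Mbps.
500 Mbps = 500.0 Mbps; 500.0 / 35.289 = 14.17 → 14 viewers.

14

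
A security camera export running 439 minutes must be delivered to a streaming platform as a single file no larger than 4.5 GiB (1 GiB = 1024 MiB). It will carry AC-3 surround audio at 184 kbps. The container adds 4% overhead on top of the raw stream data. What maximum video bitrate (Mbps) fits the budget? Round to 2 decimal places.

Budget: 4.5 GiB = 38654.7 Mb.
Stream payload after overhead: 38654.7 / 1.04 = 37168.0 Mb.
439 min = 26340 s
Total bitrate budget: 37168.0 Mb / 26340 s = 1.411 Mbps.
Audio: 184 kbps = 0.184 Mbps.
Video: 1.411 − 0.184 = 1.227 Mbps.

1.23 Mbps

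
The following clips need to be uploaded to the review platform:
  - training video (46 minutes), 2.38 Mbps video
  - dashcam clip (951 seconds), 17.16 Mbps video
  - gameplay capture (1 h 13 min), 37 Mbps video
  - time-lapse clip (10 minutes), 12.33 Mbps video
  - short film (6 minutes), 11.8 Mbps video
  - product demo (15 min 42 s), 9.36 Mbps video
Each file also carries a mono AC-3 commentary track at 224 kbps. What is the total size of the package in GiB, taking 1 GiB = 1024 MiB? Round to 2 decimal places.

Audio: 224 kbps = 0.224 Mbps.
training video: 2.604 Mbps × 2760 s = 7187.0 Mb
dashcam clip: 17.384 Mbps × 951 s = 16532.2 Mb
gameplay capture: 37.224 Mbps × 4380 s = 163041.1 Mb
time-lapse clip: 12.554 Mbps × 600 s = 7532.4 Mb
short film: 12.024 Mbps × 360 s = 4328.6 Mb
product demo: 9.584 Mbps × 942 s = 9028.1 Mb
Total: 207649.5 Mb = 25956.2 MB.
= 24.17 GiB.

24.17 GiB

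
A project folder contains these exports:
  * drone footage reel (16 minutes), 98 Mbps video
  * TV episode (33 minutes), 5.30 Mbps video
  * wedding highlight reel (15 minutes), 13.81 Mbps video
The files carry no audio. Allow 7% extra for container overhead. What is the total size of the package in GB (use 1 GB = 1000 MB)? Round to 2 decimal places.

drone footage reel: 98.000 Mbps × 960 s × 1.07 = 100665.6 Mb
TV episode: 5.300 Mbps × 1980 s × 1.07 = 11228.6 Mb
wedding highlight reel: 13.810 Mbps × 900 s × 1.07 = 13299.0 Mb
Total: 125193.2 Mb = 15649.2 MB.
= 15.65 GB.

15.65 GB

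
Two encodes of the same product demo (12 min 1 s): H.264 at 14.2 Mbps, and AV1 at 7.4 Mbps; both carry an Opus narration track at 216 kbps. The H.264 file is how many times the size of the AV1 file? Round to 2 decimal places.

12 min 1 s = 721 s
Audio: 216 kbps = 0.216 Mbps.
H.264: 14.416 Mbps × 721 s = 10393.9 Mb = 1.299 GB.
AV1: 7.616 Mbps × 721 s = 5491.1 Mb = 0.686 GB.
Ratio: 1.299 / 0.686 = 1.893.

1.89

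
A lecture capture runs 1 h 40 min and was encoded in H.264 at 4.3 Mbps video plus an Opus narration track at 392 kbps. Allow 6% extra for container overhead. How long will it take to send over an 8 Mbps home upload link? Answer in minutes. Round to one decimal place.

1 h 40 min = 100 min = 6000 s
Audio: 392 kbps = 0.392 Mbps.
Total bitrate: 4.692 Mbps.
File: 4.692 Mbps × 6000 s = 28152.0 Mb.
With 6% container overhead: ×1.06. → 29841.1 Mb.
At 8 Mbps: 29841.1 / 8 = 3730.1 s ≈ 62.2 minutes.

62.2 minutes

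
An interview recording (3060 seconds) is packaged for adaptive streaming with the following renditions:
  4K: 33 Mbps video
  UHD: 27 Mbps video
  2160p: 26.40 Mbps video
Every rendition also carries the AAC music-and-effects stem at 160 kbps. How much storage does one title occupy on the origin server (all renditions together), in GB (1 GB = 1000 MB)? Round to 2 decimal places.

33.23 GB

Audio: 160 kbps = 0.160 Mbps.
Sum of rendition bitrates: (33+0.160) + (27+0.160) + (26.40+0.160) = 86.880 Mbps.
× 3060 s = 265,853 Mb = 33,232 MB = 33.23 GB.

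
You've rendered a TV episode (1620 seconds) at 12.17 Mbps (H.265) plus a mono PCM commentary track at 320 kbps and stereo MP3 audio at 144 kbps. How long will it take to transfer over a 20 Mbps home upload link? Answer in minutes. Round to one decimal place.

17.1 minutes

Audio total: 320 + 144 = 464 kbps = 0.464 Mbps.
Total bitrate: 12.634 Mbps.
File: 12.634 Mbps × 1620 s = 20467.1 Mb.
At 20 Mbps: 20467.1 / 20 = 1023.4 s ≈ 17.1 minutes.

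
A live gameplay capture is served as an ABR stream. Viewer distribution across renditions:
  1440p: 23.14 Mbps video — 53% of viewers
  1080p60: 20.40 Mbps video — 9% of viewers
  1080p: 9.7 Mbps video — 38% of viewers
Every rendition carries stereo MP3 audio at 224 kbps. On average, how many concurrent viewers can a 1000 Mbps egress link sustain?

Audio: 224 kbps = 0.224 Mbps.
Average per-viewer bitrate: 0.53×23.364 + 0.09×20.624 + 0.38×9.924 = 18.010 Mbps.
1000 Mbps = 1,000 Mbps; 1,000 / 18.010 = 55.52 → 55.

55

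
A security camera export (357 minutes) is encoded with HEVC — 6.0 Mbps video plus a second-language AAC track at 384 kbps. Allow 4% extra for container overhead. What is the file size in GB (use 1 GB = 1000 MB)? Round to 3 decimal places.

17.777 GB

357 min = 21420 s
Audio: 384 kbps = 0.384 Mbps.
Total bitrate: 6.0 + 0.384 = 6.384 Mbps.
Stream data: 6.384 Mbps × 21420 s = 136745.3 Mb.
With 4% container overhead: ×1.04.
142,215 Mb ÷ 8 = 17,777 MB → 17.78 GB.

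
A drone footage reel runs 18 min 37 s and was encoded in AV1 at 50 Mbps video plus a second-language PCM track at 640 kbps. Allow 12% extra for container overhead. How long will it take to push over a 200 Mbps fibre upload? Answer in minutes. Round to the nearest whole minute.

5 minutes

18 min 37 s = 1117 s
Audio: 640 kbps = 0.640 Mbps.
Total bitrate: 50.640 Mbps.
File: 50.640 Mbps × 1117 s = 56564.9 Mb.
With 12% container overhead: ×1.12. → 63352.7 Mb.
At 200 Mbps: 63352.7 / 200 = 316.8 s ≈ 5.28 minutes.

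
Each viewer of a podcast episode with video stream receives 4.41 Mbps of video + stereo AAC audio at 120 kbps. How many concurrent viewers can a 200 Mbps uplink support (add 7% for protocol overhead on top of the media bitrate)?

Audio: 120 kbps = 0.120 Mbps.
Per-viewer media rate: 4.530 Mbps.
On the wire with 7% overhead: 4.847 Mbps.
200 Mbps = 200.0 Mbps; 200.0 / 4.847 = 41.26 → 41 viewers.

41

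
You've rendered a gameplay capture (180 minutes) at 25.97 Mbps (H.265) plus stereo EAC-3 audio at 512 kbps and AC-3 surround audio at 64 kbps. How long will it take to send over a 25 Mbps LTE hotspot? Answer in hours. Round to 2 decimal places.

3.19 hours

180 min = 10800 s
Audio total: 512 + 64 = 576 kbps = 0.576 Mbps.
Total bitrate: 26.546 Mbps.
File: 26.546 Mbps × 10800 s = 286696.8 Mb.
At 25 Mbps: 286696.8 / 25 = 11467.9 s ≈ 3.19 hours.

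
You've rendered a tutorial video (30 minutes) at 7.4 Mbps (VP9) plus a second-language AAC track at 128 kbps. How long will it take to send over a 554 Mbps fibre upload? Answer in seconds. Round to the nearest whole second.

30 min = 1800 s
Audio: 128 kbps = 0.128 Mbps.
Total bitrate: 7.528 Mbps.
File: 7.528 Mbps × 1800 s = 13550.4 Mb.
At 554 Mbps: 13550.4 / 554 = 24.5 s ≈ 24.5 seconds.

24 seconds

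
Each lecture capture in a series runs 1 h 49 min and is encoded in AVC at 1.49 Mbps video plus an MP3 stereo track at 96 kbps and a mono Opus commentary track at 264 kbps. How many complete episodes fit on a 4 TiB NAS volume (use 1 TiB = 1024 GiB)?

1 h 49 min = 109 min = 6540 s
Audio total: 96 + 264 = 360 kbps = 0.360 Mbps.
Total bitrate: 1.850 Mbps.
Per item: 1.850 Mbps × 6540 s = 12,099 Mb = 1,512 MB.
Capacity: 4 TiB = 35,184,372 Mb; 2908.04 items → 2908 complete.

2908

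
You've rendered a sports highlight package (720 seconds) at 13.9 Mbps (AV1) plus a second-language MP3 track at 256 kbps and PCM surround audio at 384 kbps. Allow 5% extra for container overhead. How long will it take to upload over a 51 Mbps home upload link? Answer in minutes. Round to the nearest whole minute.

4 minutes

Audio total: 256 + 384 = 640 kbps = 0.640 Mbps.
Total bitrate: 14.540 Mbps.
File: 14.540 Mbps × 720 s = 10468.8 Mb.
With 5% container overhead: ×1.05. → 10992.2 Mb.
At 51 Mbps: 10992.2 / 51 = 215.5 s ≈ 3.59 minutes.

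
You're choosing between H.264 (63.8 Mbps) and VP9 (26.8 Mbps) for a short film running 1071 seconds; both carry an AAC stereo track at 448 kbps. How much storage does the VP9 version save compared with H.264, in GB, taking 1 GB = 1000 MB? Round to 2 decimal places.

4.95 GB

Audio: 448 kbps = 0.448 Mbps.
H.264: 64.248 Mbps × 1071 s = 68809.6 Mb = 8.601 GB.
VP9: 27.248 Mbps × 1071 s = 29182.6 Mb = 3.648 GB.
Saving: 8.601 − 3.648 = 4.953 GB.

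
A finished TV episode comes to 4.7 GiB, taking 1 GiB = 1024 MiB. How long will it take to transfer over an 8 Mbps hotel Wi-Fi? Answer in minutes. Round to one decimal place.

File: 4.7 GiB = 40372.7 Mb.
At 8 Mbps: 40372.7 / 8 = 5046.6 s ≈ 84.1 minutes.

84.1 minutes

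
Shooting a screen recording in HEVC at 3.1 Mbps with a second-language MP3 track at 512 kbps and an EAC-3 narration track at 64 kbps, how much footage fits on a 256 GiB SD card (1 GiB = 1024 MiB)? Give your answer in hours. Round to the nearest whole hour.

166 hours

Audio total: 512 + 64 = 576 kbps = 0.576 Mbps.
Total bitrate: 3.1 + 0.576 = 3.676 Mbps.
Capacity: 256 GiB = 2,199,023 Mb.
Recording time: 2,199,023 / 3.676 = 598,211 s ≈ 166 hours.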